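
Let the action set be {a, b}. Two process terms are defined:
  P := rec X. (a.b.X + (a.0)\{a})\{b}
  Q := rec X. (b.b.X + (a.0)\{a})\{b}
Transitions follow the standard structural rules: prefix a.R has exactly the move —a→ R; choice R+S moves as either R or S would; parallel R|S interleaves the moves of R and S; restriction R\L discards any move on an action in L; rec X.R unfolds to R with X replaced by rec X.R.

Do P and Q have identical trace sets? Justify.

NO — witness ⟨a⟩

LTS(P): 2 reachable states
  u0 = rec X. (a.b.X + (a.0)\{a})\{b} :: —a→ u1
  u1 = (b.(rec X. (a.b.X + (a.0)\{a})\{b}))\{b} :: deadlocked
LTS(Q): 1 reachable states
  v0 = rec X. (b.b.X + (a.0)\{a})\{b} :: deadlocked
Run σ = ⟨a⟩ on P: start {u0}
  step 1 (a): {u1}
  ✓ P
Run σ = ⟨a⟩ on Q: start {v0}
  step 1 (a): ∅ (Q stuck)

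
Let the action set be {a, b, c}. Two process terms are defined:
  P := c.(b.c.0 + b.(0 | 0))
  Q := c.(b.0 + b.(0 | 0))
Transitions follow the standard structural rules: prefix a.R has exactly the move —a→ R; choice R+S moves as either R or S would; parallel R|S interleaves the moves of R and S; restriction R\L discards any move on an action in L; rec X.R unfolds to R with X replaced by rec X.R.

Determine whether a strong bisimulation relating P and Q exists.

Reachable graph of P (5 states):
  u0 = c.(b.c.0 + b.(0 | 0)) ⊢ =c=> u1
  u1 = b.c.0 + b.(0 | 0) ⊢ =b=> u2, =b=> u3
  u2 = 0 | 0 ⊢ ∅
  u3 = c.0 ⊢ =c=> u4
  u4 = 0 ⊢ ∅
Reachable graph of Q (4 states):
  v0 = c.(b.0 + b.(0 | 0)) ⊢ =c=> v1
  v1 = b.0 + b.(0 | 0) ⊢ =b=> v2, =b=> v3
  v2 = 0 ⊢ ∅
  v3 = 0 | 0 ⊢ ∅
Coarsest stable partition (strong bisimilarity classes):
  B0 = {u0}
  B1 = {u1}
  B2 = {u3}
  B3 = {u2, u4, v2, v3}
  B4 = {v0}
  B5 = {v1}
u0 ∈ B0, v0 ∈ B4 → different blocks

NO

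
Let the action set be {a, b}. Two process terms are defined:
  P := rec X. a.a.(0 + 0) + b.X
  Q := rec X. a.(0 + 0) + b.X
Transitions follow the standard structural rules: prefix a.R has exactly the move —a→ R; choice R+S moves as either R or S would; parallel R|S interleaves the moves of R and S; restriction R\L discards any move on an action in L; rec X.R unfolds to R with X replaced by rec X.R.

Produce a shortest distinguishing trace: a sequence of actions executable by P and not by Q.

aa

P's transition system — 3 states:
  p0 = rec X. a.a.(0 + 0) + b.X | -a-> p1, -b-> p0
  p1 = a.(0 + 0) | -a-> p2
  p2 = 0 + 0 | deadlocked
Q's transition system — 2 states:
  q0 = rec X. a.(0 + 0) + b.X | -a-> q1, -b-> q0
  q1 = 0 + 0 | deadlocked
Trace ⟨aa⟩ through P, begin at {p0}:
  after a @ step 1: {p1}
  after a @ step 2: {p2}
  — P admits the full trace.
Trace ⟨aa⟩ through Q, begin at {q0}:
  after a @ step 1: {q1}
  after a @ step 2: ∅  — Q cannot continue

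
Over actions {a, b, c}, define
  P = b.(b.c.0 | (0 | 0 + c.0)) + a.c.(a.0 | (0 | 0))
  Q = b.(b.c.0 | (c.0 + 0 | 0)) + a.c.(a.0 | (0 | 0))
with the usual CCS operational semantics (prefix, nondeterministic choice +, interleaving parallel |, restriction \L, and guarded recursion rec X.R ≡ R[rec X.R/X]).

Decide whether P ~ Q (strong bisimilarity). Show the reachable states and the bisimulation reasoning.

LTS(P): 10 reachable states
  p0 = b.(b.c.0 | (0 | 0 + c.0)) + a.c.(a.0 | (0 | 0)) → ··a··> p1, ··b··> p2
  p1 = c.(a.0 | (0 | 0)) → ··c··> p3
  p2 = b.c.0 | (0 | 0 + c.0) → ··b··> p4, ··c··> p5
  p3 = a.0 | (0 | 0) → ··a··> p6
  p4 = c.0 | (0 | 0 + c.0) → ··c··> p7, ··c··> p8
  p5 = b.c.0 | 0 → ··b··> p8
  p6 = 0 | (0 | 0) → deadlocked
  p7 = 0 | (0 | 0 + c.0) → ··c··> p9
  p8 = c.0 | 0 → ··c··> p9
  p9 = 0 | 0 → deadlocked
LTS(Q): 10 reachable states
  q0 = b.(b.c.0 | (c.0 + 0 | 0)) + a.c.(a.0 | (0 | 0)) → ··a··> q1, ··b··> q2
  q1 = c.(a.0 | (0 | 0)) → ··c··> q3
  q2 = b.c.0 | (c.0 + 0 | 0) → ··b··> q4, ··c··> q5
  q3 = a.0 | (0 | 0) → ··a··> q6
  q4 = c.0 | (c.0 + 0 | 0) → ··c··> q7, ··c··> q8
  q5 = b.c.0 | 0 → ··b··> q8
  q6 = 0 | (0 | 0) → deadlocked
  q7 = 0 | (c.0 + 0 | 0) → ··c··> q9
  q8 = c.0 | 0 → ··c··> q9
  q9 = 0 | 0 → deadlocked
Partition-refinement fixed point:
  B0 = {p0, q0}
  B1 = {p2, q2}
  B2 = {p4, q4}
  B3 = {p7, p8, q7, q8}
  B4 = {p6, p9, q6, q9}
  B5 = {p5, q5}
  B6 = {p1, q1}
  B7 = {p3, q3}
p0 ∈ B0, q0 ∈ B0 → same block

bisimilar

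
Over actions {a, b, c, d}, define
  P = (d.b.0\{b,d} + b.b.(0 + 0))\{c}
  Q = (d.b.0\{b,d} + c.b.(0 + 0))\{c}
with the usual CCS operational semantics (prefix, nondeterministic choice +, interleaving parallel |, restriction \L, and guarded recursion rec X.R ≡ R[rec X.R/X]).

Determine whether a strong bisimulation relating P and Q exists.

Reachable graph of P (5 states):
  p0 = (d.b.0\{b,d} + b.b.(0 + 0))\{c} :: ··b··> p1, ··d··> p2
  p1 = (b.(0 + 0))\{c} :: ··b··> p3
  p2 = (b.0\{b,d})\{c} :: ··b··> p4
  p3 = (0 + 0)\{c} :: stopped
  p4 = 0\{b,d}\{c} :: stopped
Reachable graph of Q (3 states):
  q0 = (d.b.0\{b,d} + c.b.(0 + 0))\{c} :: ··d··> q1
  q1 = (b.0\{b,d})\{c} :: ··b··> q2
  q2 = 0\{b,d}\{c} :: stopped
Bisimilarity quotient blocks:
  B0 = {p0}
  B1 = {p1, p2, q1}
  B2 = {p3, p4, q2}
  B3 = {q0}
p0 ∈ B0, q0 ∈ B3 → different blocks

NO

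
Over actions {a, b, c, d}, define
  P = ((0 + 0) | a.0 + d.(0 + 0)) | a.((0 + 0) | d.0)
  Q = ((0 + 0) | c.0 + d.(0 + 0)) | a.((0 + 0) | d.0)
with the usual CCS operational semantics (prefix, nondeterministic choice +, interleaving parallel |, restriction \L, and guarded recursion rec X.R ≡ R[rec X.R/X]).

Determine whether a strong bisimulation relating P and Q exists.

Reachable graph of P (9 states):
  s0 = ((0 + 0) | a.0 + d.(0 + 0)) | a.((0 + 0) | d.0) :: ··a··> s1, ··a··> s2, ··d··> s3
  s1 = ((0 + 0) | a.0 + d.(0 + 0)) | ((0 + 0) | d.0) :: ··a··> s4, ··d··> s5, ··d··> s6
  s2 = (0 + 0) | 0 | a.((0 + 0) | d.0) :: ··a··> s4
  s3 = (0 + 0) | a.((0 + 0) | d.0) :: ··a··> s6
  s4 = (0 + 0) | 0 | ((0 + 0) | d.0) :: ··d··> s7
  s5 = ((0 + 0) | a.0 + d.(0 + 0)) | ((0 + 0) | 0) :: ··a··> s7, ··d··> s8
  s6 = (0 + 0) | ((0 + 0) | d.0) :: ··d··> s8
  s7 = (0 + 0) | 0 | ((0 + 0) | 0) :: ·
  s8 = (0 + 0) | ((0 + 0) | 0) :: ·
Reachable graph of Q (9 states):
  t0 = ((0 + 0) | c.0 + d.(0 + 0)) | a.((0 + 0) | d.0) :: ··a··> t1, ··c··> t2, ··d··> t3
  t1 = ((0 + 0) | c.0 + d.(0 + 0)) | ((0 + 0) | d.0) :: ··c··> t4, ··d··> t5, ··d··> t6
  t2 = (0 + 0) | 0 | a.((0 + 0) | d.0) :: ··a··> t4
  t3 = (0 + 0) | a.((0 + 0) | d.0) :: ··a··> t6
  t4 = (0 + 0) | 0 | ((0 + 0) | d.0) :: ··d··> t7
  t5 = ((0 + 0) | c.0 + d.(0 + 0)) | ((0 + 0) | 0) :: ··c··> t7, ··d··> t8
  t6 = (0 + 0) | ((0 + 0) | d.0) :: ··d··> t8
  t7 = (0 + 0) | 0 | ((0 + 0) | 0) :: ·
  t8 = (0 + 0) | ((0 + 0) | 0) :: ·
Partition-refinement fixed point:
  B0 = {s0}
  B1 = {s2, s3, t2, t3}
  B2 = {s4, s6, t4, t6}
  B3 = {s7, s8, t7, t8}
  B4 = {s1}
  B5 = {s5}
  B6 = {t0}
  B7 = {t1}
  B8 = {t5}
s0 ∈ B0, t0 ∈ B6 → different blocks

NO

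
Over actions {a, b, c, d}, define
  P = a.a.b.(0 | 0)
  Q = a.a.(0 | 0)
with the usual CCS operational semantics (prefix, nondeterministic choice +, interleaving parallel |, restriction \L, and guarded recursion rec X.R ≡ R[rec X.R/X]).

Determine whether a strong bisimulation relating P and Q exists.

P ≁ Q

LTS(P): 4 reachable states
  u0 = a.a.b.(0 | 0) | -a-> u1
  u1 = a.b.(0 | 0) | -a-> u2
  u2 = b.(0 | 0) | -b-> u3
  u3 = 0 | 0 | ∅
LTS(Q): 3 reachable states
  v0 = a.a.(0 | 0) | -a-> v1
  v1 = a.(0 | 0) | -a-> v2
  v2 = 0 | 0 | ∅
Partition-refinement fixed point:
  B0 = {u0}
  B1 = {u1}
  B2 = {u2}
  B3 = {u3, v2}
  B4 = {v0}
  B5 = {v1}
u0 ∈ B0, v0 ∈ B4 → different blocks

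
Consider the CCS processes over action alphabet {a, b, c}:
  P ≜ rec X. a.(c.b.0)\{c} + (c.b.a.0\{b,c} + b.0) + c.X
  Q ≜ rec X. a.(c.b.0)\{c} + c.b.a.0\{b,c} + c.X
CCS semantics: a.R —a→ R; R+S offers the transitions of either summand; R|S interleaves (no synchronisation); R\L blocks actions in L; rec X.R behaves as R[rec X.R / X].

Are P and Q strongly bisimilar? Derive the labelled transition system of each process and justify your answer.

P's transition system — 6 states:
  s0 = rec X. a.(c.b.0)\{c} + (c.b.a.0\{b,c} + b.0) + c.X | --a--▸ s1, --b--▸ s2, --c--▸ s0, --c--▸ s3
  s1 = (c.b.0)\{c} | deadlocked
  s2 = 0 | deadlocked
  s3 = b.a.0\{b,c} | --b--▸ s4
  s4 = a.0\{b,c} | --a--▸ s5
  s5 = 0\{b,c} | deadlocked
Q's transition system — 5 states:
  t0 = rec X. a.(c.b.0)\{c} + c.b.a.0\{b,c} + c.X | --a--▸ t1, --c--▸ t0, --c--▸ t2
  t1 = (c.b.0)\{c} | deadlocked
  t2 = b.a.0\{b,c} | --b--▸ t3
  t3 = a.0\{b,c} | --a--▸ t4
  t4 = 0\{b,c} | deadlocked
Partition-refinement fixed point:
  B0 = {s0}
  B1 = {s1, s2, s5, t1, t4}
  B2 = {s3, t2}
  B3 = {s4, t3}
  B4 = {t0}
s0 ∈ B0, t0 ∈ B4 → different blocks

P ≁ Q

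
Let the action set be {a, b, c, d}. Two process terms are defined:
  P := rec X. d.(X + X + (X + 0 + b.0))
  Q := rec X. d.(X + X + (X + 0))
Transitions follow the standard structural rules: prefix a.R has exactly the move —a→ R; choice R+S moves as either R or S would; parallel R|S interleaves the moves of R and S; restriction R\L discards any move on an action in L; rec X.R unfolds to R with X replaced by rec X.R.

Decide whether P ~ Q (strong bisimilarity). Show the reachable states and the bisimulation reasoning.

Reachable graph of P (3 states):
  u0 = rec X. d.(X + X + (X + 0 + b.0)) | =d=> u1
  u1 = (rec X. d.(X + X + (X + 0 + b.0))) + (rec X. d.(X + X + (X + 0 + b.0))) + ((rec X. d.(X + X + (X + 0 + b.0))) + 0 + b.0) | =b=> u2, =d=> u1
  u2 = 0 | (no moves)
Reachable graph of Q (2 states):
  v0 = rec X. d.(X + X + (X + 0)) | =d=> v1
  v1 = (rec X. d.(X + X + (X + 0))) + (rec X. d.(X + X + (X + 0))) + ((rec X. d.(X + X + (X + 0))) + 0) | =d=> v1
Coarsest stable partition (strong bisimilarity classes):
  B0 = {u0}
  B1 = {u1}
  B2 = {u2}
  B3 = {v0, v1}
u0 ∈ B0, v0 ∈ B3 → different blocks

not bisimilar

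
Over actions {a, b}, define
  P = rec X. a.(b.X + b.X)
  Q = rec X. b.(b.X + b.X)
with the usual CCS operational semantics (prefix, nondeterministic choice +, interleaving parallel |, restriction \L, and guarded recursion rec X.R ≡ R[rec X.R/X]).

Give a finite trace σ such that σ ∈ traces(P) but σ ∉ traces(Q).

LTS(P): 2 reachable states
  p0 = rec X. a.(b.X + b.X) :: —a→ p1
  p1 = b.(rec X. a.(b.X + b.X)) + b.(rec X. a.(b.X + b.X)) :: —b→ p0
LTS(Q): 2 reachable states
  q0 = rec X. b.(b.X + b.X) :: —b→ q1
  q1 = b.(rec X. b.(b.X + b.X)) + b.(rec X. b.(b.X + b.X)) :: —b→ q0
Executing a from P (initial set {p0}):
  after a @ step 1: {p1}
  — P admits the full trace.
Executing a from Q (initial set {q0}):
  after a @ step 1: no successor for Q

a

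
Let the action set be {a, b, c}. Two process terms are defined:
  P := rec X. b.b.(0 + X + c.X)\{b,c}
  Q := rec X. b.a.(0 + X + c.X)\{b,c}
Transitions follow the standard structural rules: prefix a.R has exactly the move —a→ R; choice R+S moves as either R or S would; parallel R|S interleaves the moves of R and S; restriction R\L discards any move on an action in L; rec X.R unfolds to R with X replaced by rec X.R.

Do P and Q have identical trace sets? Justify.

LTS(P): 3 reachable states
  s0 = rec X. b.b.(0 + X + c.X)\{b,c} :: ··b··> s1
  s1 = b.(0 + (rec X. b.b.(0 + X + c.X)\{b,c}) + c.(rec X. b.b.(0 + X + c.X)\{b,c}))\{b,c} :: ··b··> s2
  s2 = (0 + (rec X. b.b.(0 + X + c.X)\{b,c}) + c.(rec X. b.b.(0 + X + c.X)\{b,c}))\{b,c} :: stopped
LTS(Q): 3 reachable states
  t0 = rec X. b.a.(0 + X + c.X)\{b,c} :: ··b··> t1
  t1 = a.(0 + (rec X. b.a.(0 + X + c.X)\{b,c}) + c.(rec X. b.a.(0 + X + c.X)\{b,c}))\{b,c} :: ··a··> t2
  t2 = (0 + (rec X. b.a.(0 + X + c.X)\{b,c}) + c.(rec X. b.a.(0 + X + c.X)\{b,c}))\{b,c} :: stopped
Executing bb from P (initial set {s0}):
  after b @ step 1: {s1}
  after b @ step 2: {s2}
  P completes σ.
Executing bb from Q (initial set {t0}):
  after b @ step 1: {t1}
  after b @ step 2: ∅  — Q cannot continue

NO — witness ⟨bb⟩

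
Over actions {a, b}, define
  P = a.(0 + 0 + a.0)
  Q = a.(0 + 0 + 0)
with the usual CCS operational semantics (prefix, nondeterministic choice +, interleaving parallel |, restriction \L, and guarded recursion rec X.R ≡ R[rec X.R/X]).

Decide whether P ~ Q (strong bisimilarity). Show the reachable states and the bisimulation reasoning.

not bisimilar

Reachable graph of P (3 states):
  s0 = a.(0 + 0 + a.0) | --a--▸ s1
  s1 = 0 + 0 + a.0 | --a--▸ s2
  s2 = 0 | ·
Reachable graph of Q (2 states):
  t0 = a.(0 + 0 + 0) | --a--▸ t1
  t1 = 0 + 0 + 0 | ·
Bisimilarity quotient blocks:
  B0 = {s0}
  B1 = {s1, t0}
  B2 = {s2, t1}
s0 ∈ B0, t0 ∈ B1 → different blocks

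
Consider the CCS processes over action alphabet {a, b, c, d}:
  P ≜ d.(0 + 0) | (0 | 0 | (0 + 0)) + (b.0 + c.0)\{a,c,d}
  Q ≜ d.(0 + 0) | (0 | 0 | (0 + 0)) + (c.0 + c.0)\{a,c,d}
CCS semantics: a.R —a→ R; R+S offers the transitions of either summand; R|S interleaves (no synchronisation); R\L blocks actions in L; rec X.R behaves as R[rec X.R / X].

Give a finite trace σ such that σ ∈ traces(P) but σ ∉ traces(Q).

b

P's transition system — 3 states:
  m0 = d.(0 + 0) | (0 | 0 | (0 + 0)) + (b.0 + c.0)\{a,c,d} | —b→ m1, —d→ m2
  m1 = 0\{a,c,d} | stopped
  m2 = (0 + 0) | (0 | 0 | (0 + 0)) | stopped
Q's transition system — 2 states:
  n0 = d.(0 + 0) | (0 | 0 | (0 + 0)) + (c.0 + c.0)\{a,c,d} | —d→ n1
  n1 = (0 + 0) | (0 | 0 | (0 + 0)) | stopped
Run σ = ⟨b⟩ on P: start {m0}
  [1] b ⇒ {m1}
  P completes σ.
Run σ = ⟨b⟩ on Q: start {n0}
  [1] b ⇒ ∅  — Q cannot continue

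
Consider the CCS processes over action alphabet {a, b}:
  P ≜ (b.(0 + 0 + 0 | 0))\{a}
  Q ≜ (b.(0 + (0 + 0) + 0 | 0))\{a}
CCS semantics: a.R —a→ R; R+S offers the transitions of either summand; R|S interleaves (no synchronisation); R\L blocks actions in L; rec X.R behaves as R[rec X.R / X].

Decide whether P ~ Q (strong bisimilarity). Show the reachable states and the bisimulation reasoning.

bisimilar

LTS(P): 2 reachable states
  p0 = (b.(0 + 0 + 0 | 0))\{a} → —b→ p1
  p1 = (0 + 0 + 0 | 0)\{a} → deadlocked
LTS(Q): 2 reachable states
  q0 = (b.(0 + (0 + 0) + 0 | 0))\{a} → —b→ q1
  q1 = (0 + (0 + 0) + 0 | 0)\{a} → deadlocked
Coarsest stable partition (strong bisimilarity classes):
  B0 = {p0, q0}
  B1 = {p1, q1}
p0 ∈ B0, q0 ∈ B0 → same block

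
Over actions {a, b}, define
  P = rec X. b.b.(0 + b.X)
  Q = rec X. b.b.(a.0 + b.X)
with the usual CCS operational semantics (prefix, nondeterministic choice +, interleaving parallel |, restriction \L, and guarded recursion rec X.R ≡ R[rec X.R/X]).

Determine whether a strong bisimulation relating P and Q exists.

LTS(P): 3 reachable states
  m0 = rec X. b.b.(0 + b.X) | =b=> m1
  m1 = b.(0 + b.(rec X. b.b.(0 + b.X))) | =b=> m2
  m2 = 0 + b.(rec X. b.b.(0 + b.X)) | =b=> m0
LTS(Q): 4 reachable states
  n0 = rec X. b.b.(a.0 + b.X) | =b=> n1
  n1 = b.(a.0 + b.(rec X. b.b.(a.0 + b.X))) | =b=> n2
  n2 = a.0 + b.(rec X. b.b.(a.0 + b.X)) | =a=> n3, =b=> n0
  n3 = 0 | ·
Partition-refinement fixed point:
  B0 = {m0, m1, m2}
  B1 = {n0}
  B2 = {n1}
  B3 = {n2}
  B4 = {n3}
m0 ∈ B0, n0 ∈ B1 → different blocks

NO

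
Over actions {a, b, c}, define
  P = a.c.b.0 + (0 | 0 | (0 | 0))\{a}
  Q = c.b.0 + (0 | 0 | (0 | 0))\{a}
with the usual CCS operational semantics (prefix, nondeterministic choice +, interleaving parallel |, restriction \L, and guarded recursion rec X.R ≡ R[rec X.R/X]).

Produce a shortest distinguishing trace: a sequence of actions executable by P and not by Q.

LTS(P): 4 reachable states
  s0 = a.c.b.0 + (0 | 0 | (0 | 0))\{a} :: --a--▸ s1
  s1 = c.b.0 :: --c--▸ s2
  s2 = b.0 :: --b--▸ s3
  s3 = 0 :: ·
LTS(Q): 3 reachable states
  t0 = c.b.0 + (0 | 0 | (0 | 0))\{a} :: --c--▸ t1
  t1 = b.0 :: --b--▸ t2
  t2 = 0 :: ·
Run σ = ⟨a⟩ on P: start {s0}
  step 1 (a): {s1}
  P completes σ.
Run σ = ⟨a⟩ on Q: start {t0}
  step 1 (a): ∅  — Q cannot continue

a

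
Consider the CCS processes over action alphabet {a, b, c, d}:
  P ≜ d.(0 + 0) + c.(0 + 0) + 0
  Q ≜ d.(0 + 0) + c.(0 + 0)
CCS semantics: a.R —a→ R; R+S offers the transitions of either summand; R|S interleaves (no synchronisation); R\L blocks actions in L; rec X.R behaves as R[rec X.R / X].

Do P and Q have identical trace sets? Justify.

YES

P's transition system — 2 states:
  m0 = d.(0 + 0) + c.(0 + 0) + 0 ⊢ —c→ m1, —d→ m1
  m1 = 0 + 0 ⊢ ∅
Q's transition system — 2 states:
  n0 = d.(0 + 0) + c.(0 + 0) ⊢ —c→ n1, —d→ n1
  n1 = 0 + 0 ⊢ ∅
Bisimilarity quotient blocks:
  B0 = {m0, n0}
  B1 = {m1, n1}
m0 ∈ B0, n0 ∈ B0 → same block
Bisimilar ⇒ trace-equivalent.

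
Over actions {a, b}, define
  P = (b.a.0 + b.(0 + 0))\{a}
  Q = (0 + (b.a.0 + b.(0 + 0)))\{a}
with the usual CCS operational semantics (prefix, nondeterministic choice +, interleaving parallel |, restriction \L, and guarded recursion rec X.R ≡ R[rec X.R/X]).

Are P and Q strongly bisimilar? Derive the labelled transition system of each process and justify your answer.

Reachable graph of P (3 states):
  m0 = (b.a.0 + b.(0 + 0))\{a} → ··b··> m1, ··b··> m2
  m1 = (0 + 0)\{a} → deadlocked
  m2 = (a.0)\{a} → deadlocked
Reachable graph of Q (3 states):
  n0 = (0 + (b.a.0 + b.(0 + 0)))\{a} → ··b··> n1, ··b··> n2
  n1 = (0 + 0)\{a} → deadlocked
  n2 = (a.0)\{a} → deadlocked
Coarsest stable partition (strong bisimilarity classes):
  B0 = {m0, n0}
  B1 = {m1, m2, n1, n2}
m0 ∈ B0, n0 ∈ B0 → same block

bisimilar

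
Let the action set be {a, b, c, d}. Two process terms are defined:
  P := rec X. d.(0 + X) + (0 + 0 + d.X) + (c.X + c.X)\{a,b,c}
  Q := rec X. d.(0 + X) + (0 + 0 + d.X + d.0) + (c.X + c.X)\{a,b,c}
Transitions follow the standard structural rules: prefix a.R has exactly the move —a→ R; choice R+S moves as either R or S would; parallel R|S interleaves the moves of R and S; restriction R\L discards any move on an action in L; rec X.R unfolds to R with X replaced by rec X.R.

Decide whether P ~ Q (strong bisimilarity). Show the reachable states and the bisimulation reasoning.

not bisimilar

Reachable graph of P (2 states):
  u0 = rec X. d.(0 + X) + (0 + 0 + d.X) + (c.X + c.X)\{a,b,c} | ··d··> u0, ··d··> u1
  u1 = 0 + (rec X. d.(0 + X) + (0 + 0 + d.X) + (c.X + c.X)\{a,b,c}) | ··d··> u0, ··d··> u1
Reachable graph of Q (3 states):
  v0 = rec X. d.(0 + X) + (0 + 0 + d.X + d.0) + (c.X + c.X)\{a,b,c} | ··d··> v0, ··d··> v1, ··d··> v2
  v1 = 0 | ·
  v2 = 0 + (rec X. d.(0 + X) + (0 + 0 + d.X + d.0) + (c.X + c.X)\{a,b,c}) | ··d··> v0, ··d··> v1, ··d··> v2
Partition-refinement fixed point:
  B0 = {u0, u1}
  B1 = {v0, v2}
  B2 = {v1}
u0 ∈ B0, v0 ∈ B1 → different blocks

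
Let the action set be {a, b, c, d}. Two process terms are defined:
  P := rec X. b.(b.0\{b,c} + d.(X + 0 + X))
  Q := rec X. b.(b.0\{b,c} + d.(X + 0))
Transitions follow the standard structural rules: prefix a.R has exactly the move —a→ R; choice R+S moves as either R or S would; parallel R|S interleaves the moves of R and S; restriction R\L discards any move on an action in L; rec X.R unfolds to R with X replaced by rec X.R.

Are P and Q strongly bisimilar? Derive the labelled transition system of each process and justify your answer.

bisimilar

Reachable graph of P (4 states):
  u0 = rec X. b.(b.0\{b,c} + d.(X + 0 + X)) :: —b→ u1
  u1 = b.0\{b,c} + d.((rec X. b.(b.0\{b,c} + d.(X + 0 + X))) + 0 + (rec X. b.(b.0\{b,c} + d.(X + 0 + X)))) :: —b→ u2, —d→ u3
  u2 = 0\{b,c} :: ∅
  u3 = (rec X. b.(b.0\{b,c} + d.(X + 0 + X))) + 0 + (rec X. b.(b.0\{b,c} + d.(X + 0 + X))) :: —b→ u1
Reachable graph of Q (4 states):
  v0 = rec X. b.(b.0\{b,c} + d.(X + 0)) :: —b→ v1
  v1 = b.0\{b,c} + d.((rec X. b.(b.0\{b,c} + d.(X + 0))) + 0) :: —b→ v2, —d→ v3
  v2 = 0\{b,c} :: ∅
  v3 = (rec X. b.(b.0\{b,c} + d.(X + 0))) + 0 :: —b→ v1
Coarsest stable partition (strong bisimilarity classes):
  B0 = {u0, u3, v0, v3}
  B1 = {u1, v1}
  B2 = {u2, v2}
u0 ∈ B0, v0 ∈ B0 → same block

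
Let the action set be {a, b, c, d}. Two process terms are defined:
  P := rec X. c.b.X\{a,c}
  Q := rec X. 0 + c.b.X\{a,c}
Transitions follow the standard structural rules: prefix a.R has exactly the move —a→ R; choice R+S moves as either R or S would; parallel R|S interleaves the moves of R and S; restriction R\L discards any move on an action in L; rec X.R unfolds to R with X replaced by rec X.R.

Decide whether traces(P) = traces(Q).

LTS(P): 3 reachable states
  m0 = rec X. c.b.X\{a,c} :: =c=> m1
  m1 = b.(rec X. c.b.X\{a,c})\{a,c} :: =b=> m2
  m2 = (rec X. c.b.X\{a,c})\{a,c} :: deadlocked
LTS(Q): 3 reachable states
  n0 = rec X. 0 + c.b.X\{a,c} :: =c=> n1
  n1 = b.(rec X. 0 + c.b.X\{a,c})\{a,c} :: =b=> n2
  n2 = (rec X. 0 + c.b.X\{a,c})\{a,c} :: deadlocked
Bisimilarity quotient blocks:
  B0 = {m0, n0}
  B1 = {m1, n1}
  B2 = {m2, n2}
m0 ∈ B0, n0 ∈ B0 → same block
Bisimilar ⇒ trace-equivalent.

traces(P) = traces(Q)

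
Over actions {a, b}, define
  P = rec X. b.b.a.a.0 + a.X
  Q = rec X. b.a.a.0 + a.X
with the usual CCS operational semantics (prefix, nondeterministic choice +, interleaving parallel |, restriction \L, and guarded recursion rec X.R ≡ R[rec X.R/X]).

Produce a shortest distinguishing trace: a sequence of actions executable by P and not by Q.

Reachable graph of P (5 states):
  u0 = rec X. b.b.a.a.0 + a.X has moves -a-> u0, -b-> u1
  u1 = b.a.a.0 has moves -b-> u2
  u2 = a.a.0 has moves -a-> u3
  u3 = a.0 has moves -a-> u4
  u4 = 0 has moves ∅
Reachable graph of Q (4 states):
  v0 = rec X. b.a.a.0 + a.X has moves -a-> v0, -b-> v1
  v1 = a.a.0 has moves -a-> v2
  v2 = a.0 has moves -a-> v3
  v3 = 0 has moves ∅
Run σ = ⟨bb⟩ on P: start {u0}
  step 1 (b): {u1}
  step 2 (b): {u2}
  P completes σ.
Run σ = ⟨bb⟩ on Q: start {v0}
  step 1 (b): {v1}
  step 2 (b): ∅ (Q stuck)

bb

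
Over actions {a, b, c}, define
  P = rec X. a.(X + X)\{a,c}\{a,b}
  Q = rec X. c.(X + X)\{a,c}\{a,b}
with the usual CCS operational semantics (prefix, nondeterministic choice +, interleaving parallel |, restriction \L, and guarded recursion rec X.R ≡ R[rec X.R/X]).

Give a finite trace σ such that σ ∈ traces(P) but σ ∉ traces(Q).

LTS(P): 2 reachable states
  p0 = rec X. a.(X + X)\{a,c}\{a,b} → -a-> p1
  p1 = ((rec X. a.(X + X)\{a,c}\{a,b}) + (rec X. a.(X + X)\{a,c}\{a,b}))\{a,c}\{a,b} → (no moves)
LTS(Q): 2 reachable states
  q0 = rec X. c.(X + X)\{a,c}\{a,b} → -c-> q1
  q1 = ((rec X. c.(X + X)\{a,c}\{a,b}) + (rec X. c.(X + X)\{a,c}\{a,b}))\{a,c}\{a,b} → (no moves)
Trace ⟨a⟩ through P, begin at {p0}:
  step 1 (a): {p1}
  ✓ P
Trace ⟨a⟩ through Q, begin at {q0}:
  step 1 (a): no successor for Q

a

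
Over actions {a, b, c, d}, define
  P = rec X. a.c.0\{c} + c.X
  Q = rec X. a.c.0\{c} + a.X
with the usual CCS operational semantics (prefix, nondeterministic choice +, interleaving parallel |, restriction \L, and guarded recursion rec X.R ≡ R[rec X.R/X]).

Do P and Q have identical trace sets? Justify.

LTS(P): 3 reachable states
  u0 = rec X. a.c.0\{c} + c.X :: ··a··> u1, ··c··> u0
  u1 = c.0\{c} :: ··c··> u2
  u2 = 0\{c} :: stopped
LTS(Q): 3 reachable states
  v0 = rec X. a.c.0\{c} + a.X :: ··a··> v0, ··a··> v1
  v1 = c.0\{c} :: ··c··> v2
  v2 = 0\{c} :: stopped
Trace ⟨c⟩ through P, begin at {u0}:
  after c @ step 1: {u0}
  ✓ P
Trace ⟨c⟩ through Q, begin at {v0}:
  after c @ step 1: no successor for Q

traces(P) ≠ traces(Q) — witness ⟨c⟩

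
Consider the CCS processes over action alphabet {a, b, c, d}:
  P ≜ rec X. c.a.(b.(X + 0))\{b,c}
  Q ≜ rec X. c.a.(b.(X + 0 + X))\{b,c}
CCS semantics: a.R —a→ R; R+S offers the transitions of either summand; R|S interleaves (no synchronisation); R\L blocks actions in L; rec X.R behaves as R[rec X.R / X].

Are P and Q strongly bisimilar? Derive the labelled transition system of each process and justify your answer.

YES

Reachable graph of P (3 states):
  u0 = rec X. c.a.(b.(X + 0))\{b,c} → -c-> u1
  u1 = a.(b.((rec X. c.a.(b.(X + 0))\{b,c}) + 0))\{b,c} → -a-> u2
  u2 = (b.((rec X. c.a.(b.(X + 0))\{b,c}) + 0))\{b,c} → ·
Reachable graph of Q (3 states):
  v0 = rec X. c.a.(b.(X + 0 + X))\{b,c} → -c-> v1
  v1 = a.(b.((rec X. c.a.(b.(X + 0 + X))\{b,c}) + 0 + (rec X. c.a.(b.(X + 0 + X))\{b,c})))\{b,c} → -a-> v2
  v2 = (b.((rec X. c.a.(b.(X + 0 + X))\{b,c}) + 0 + (rec X. c.a.(b.(X + 0 + X))\{b,c})))\{b,c} → ·
Bisimilarity quotient blocks:
  B0 = {u0, v0}
  B1 = {u1, v1}
  B2 = {u2, v2}
u0 ∈ B0, v0 ∈ B0 → same block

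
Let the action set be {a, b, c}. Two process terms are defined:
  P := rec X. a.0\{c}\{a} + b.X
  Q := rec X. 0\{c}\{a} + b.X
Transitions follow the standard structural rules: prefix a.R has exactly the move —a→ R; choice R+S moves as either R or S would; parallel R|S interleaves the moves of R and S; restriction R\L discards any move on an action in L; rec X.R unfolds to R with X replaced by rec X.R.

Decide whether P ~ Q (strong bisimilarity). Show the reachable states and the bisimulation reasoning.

P's transition system — 2 states:
  m0 = rec X. a.0\{c}\{a} + b.X → ··a··> m1, ··b··> m0
  m1 = 0\{c}\{a} → deadlocked
Q's transition system — 1 states:
  n0 = rec X. 0\{c}\{a} + b.X → ··b··> n0
Coarsest stable partition (strong bisimilarity classes):
  B0 = {m0}
  B1 = {m1}
  B2 = {n0}
m0 ∈ B0, n0 ∈ B2 → different blocks

not bisimilar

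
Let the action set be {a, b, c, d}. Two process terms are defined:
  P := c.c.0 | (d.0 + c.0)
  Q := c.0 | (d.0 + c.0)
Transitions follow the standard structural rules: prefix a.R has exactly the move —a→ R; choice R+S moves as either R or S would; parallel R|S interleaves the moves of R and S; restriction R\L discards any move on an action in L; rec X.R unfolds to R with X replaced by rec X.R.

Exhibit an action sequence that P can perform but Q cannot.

ccc

Reachable graph of P (6 states):
  u0 = c.c.0 | (d.0 + c.0) | ··c··> u1, ··c··> u2, ··d··> u2
  u1 = c.0 | (d.0 + c.0) | ··c··> u3, ··c··> u4, ··d··> u4
  u2 = c.c.0 | 0 | ··c··> u4
  u3 = 0 | (d.0 + c.0) | ··c··> u5, ··d··> u5
  u4 = c.0 | 0 | ··c··> u5
  u5 = 0 | 0 | ∅
Reachable graph of Q (4 states):
  v0 = c.0 | (d.0 + c.0) | ··c··> v1, ··c··> v2, ··d··> v2
  v1 = 0 | (d.0 + c.0) | ··c··> v3, ··d··> v3
  v2 = c.0 | 0 | ··c··> v3
  v3 = 0 | 0 | ∅
Trace ⟨ccc⟩ through P, begin at {u0}:
  [1] c ⇒ {u1, u2}
  [2] c ⇒ {u3, u4}
  [3] c ⇒ {u5}
  — P admits the full trace.
Trace ⟨ccc⟩ through Q, begin at {v0}:
  [1] c ⇒ {v1, v2}
  [2] c ⇒ {v3}
  [3] c ⇒ ∅ (Q stuck)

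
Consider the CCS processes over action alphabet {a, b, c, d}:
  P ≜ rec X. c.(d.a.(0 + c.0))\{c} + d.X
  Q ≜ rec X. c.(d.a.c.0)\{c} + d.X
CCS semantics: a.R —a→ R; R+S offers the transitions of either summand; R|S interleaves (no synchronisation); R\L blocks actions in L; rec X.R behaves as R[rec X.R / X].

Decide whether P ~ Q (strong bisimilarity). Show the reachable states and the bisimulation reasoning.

YES

LTS(P): 4 reachable states
  p0 = rec X. c.(d.a.(0 + c.0))\{c} + d.X has moves =c=> p1, =d=> p0
  p1 = (d.a.(0 + c.0))\{c} has moves =d=> p2
  p2 = (a.(0 + c.0))\{c} has moves =a=> p3
  p3 = (0 + c.0)\{c} has moves deadlocked
LTS(Q): 4 reachable states
  q0 = rec X. c.(d.a.c.0)\{c} + d.X has moves =c=> q1, =d=> q0
  q1 = (d.a.c.0)\{c} has moves =d=> q2
  q2 = (a.c.0)\{c} has moves =a=> q3
  q3 = (c.0)\{c} has moves deadlocked
Partition-refinement fixed point:
  B0 = {p0, q0}
  B1 = {p1, q1}
  B2 = {p2, q2}
  B3 = {p3, q3}
p0 ∈ B0, q0 ∈ B0 → same block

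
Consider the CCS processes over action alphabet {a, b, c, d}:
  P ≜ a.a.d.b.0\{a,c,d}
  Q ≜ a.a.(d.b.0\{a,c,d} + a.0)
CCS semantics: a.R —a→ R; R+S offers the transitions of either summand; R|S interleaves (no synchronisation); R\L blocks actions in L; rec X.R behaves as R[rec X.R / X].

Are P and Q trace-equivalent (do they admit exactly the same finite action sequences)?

traces(P) ≠ traces(Q) — witness ⟨aaa⟩

Reachable graph of P (5 states):
  p0 = a.a.d.b.0\{a,c,d} :: ··a··> p1
  p1 = a.d.b.0\{a,c,d} :: ··a··> p2
  p2 = d.b.0\{a,c,d} :: ··d··> p3
  p3 = b.0\{a,c,d} :: ··b··> p4
  p4 = 0\{a,c,d} :: deadlocked
Reachable graph of Q (6 states):
  q0 = a.a.(d.b.0\{a,c,d} + a.0) :: ··a··> q1
  q1 = a.(d.b.0\{a,c,d} + a.0) :: ··a··> q2
  q2 = d.b.0\{a,c,d} + a.0 :: ··a··> q3, ··d··> q4
  q3 = 0 :: deadlocked
  q4 = b.0\{a,c,d} :: ··b··> q5
  q5 = 0\{a,c,d} :: deadlocked
Executing aaa from Q (initial set {q0}):
  step 1 (a): {q1}
  step 2 (a): {q2}
  step 3 (a): {q3}
  Q completes σ.
Executing aaa from P (initial set {p0}):
  step 1 (a): {p1}
  step 2 (a): {p2}
  step 3 (a): ∅  — P cannot continue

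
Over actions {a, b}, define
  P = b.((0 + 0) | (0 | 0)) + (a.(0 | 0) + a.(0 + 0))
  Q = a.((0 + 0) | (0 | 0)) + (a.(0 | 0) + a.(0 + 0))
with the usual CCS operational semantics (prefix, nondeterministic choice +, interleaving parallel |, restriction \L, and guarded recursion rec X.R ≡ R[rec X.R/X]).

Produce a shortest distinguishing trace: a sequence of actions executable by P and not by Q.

b

LTS(P): 4 reachable states
  m0 = b.((0 + 0) | (0 | 0)) + (a.(0 | 0) + a.(0 + 0)) ⊢ —a→ m1, —a→ m2, —b→ m3
  m1 = 0 + 0 ⊢ stopped
  m2 = 0 | 0 ⊢ stopped
  m3 = (0 + 0) | (0 | 0) ⊢ stopped
LTS(Q): 4 reachable states
  n0 = a.((0 + 0) | (0 | 0)) + (a.(0 | 0) + a.(0 + 0)) ⊢ —a→ n1, —a→ n2, —a→ n3
  n1 = (0 + 0) | (0 | 0) ⊢ stopped
  n2 = 0 + 0 ⊢ stopped
  n3 = 0 | 0 ⊢ stopped
Executing b from P (initial set {m0}):
  after b @ step 1: {m3}
  ✓ P
Executing b from Q (initial set {n0}):
  after b @ step 1: ∅  — Q cannot continue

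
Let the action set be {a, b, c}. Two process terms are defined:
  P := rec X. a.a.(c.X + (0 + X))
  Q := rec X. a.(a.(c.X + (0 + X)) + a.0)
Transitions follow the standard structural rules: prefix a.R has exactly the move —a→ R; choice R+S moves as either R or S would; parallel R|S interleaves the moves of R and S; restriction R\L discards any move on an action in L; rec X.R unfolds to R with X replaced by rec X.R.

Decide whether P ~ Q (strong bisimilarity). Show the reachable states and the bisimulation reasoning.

LTS(P): 3 reachable states
  s0 = rec X. a.a.(c.X + (0 + X)) has moves --a--▸ s1
  s1 = a.(c.(rec X. a.a.(c.X + (0 + X))) + (0 + (rec X. a.a.(c.X + (0 + X))))) has moves --a--▸ s2
  s2 = c.(rec X. a.a.(c.X + (0 + X))) + (0 + (rec X. a.a.(c.X + (0 + X)))) has moves --a--▸ s1, --c--▸ s0
LTS(Q): 4 reachable states
  t0 = rec X. a.(a.(c.X + (0 + X)) + a.0) has moves --a--▸ t1
  t1 = a.(c.(rec X. a.(a.(c.X + (0 + X)) + a.0)) + (0 + (rec X. a.(a.(c.X + (0 + X)) + a.0)))) + a.0 has moves --a--▸ t2, --a--▸ t3
  t2 = 0 has moves (no moves)
  t3 = c.(rec X. a.(a.(c.X + (0 + X)) + a.0)) + (0 + (rec X. a.(a.(c.X + (0 + X)) + a.0))) has moves --a--▸ t1, --c--▸ t0
Partition-refinement fixed point:
  B0 = {s0}
  B1 = {s1}
  B2 = {s2}
  B3 = {t0}
  B4 = {t1}
  B5 = {t3}
  B6 = {t2}
s0 ∈ B0, t0 ∈ B3 → different blocks

not bisimilar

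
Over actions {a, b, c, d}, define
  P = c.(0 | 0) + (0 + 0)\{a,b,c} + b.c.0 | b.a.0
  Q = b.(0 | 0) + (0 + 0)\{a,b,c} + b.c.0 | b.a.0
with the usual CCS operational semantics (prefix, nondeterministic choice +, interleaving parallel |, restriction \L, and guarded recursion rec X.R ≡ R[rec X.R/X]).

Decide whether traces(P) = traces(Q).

LTS(P): 9 reachable states
  u0 = c.(0 | 0) + (0 + 0)\{a,b,c} + b.c.0 | b.a.0 has moves -b-> u1, -b-> u2, -c-> u3
  u1 = b.c.0 | a.0 has moves -a-> u4, -b-> u5
  u2 = c.0 | b.a.0 has moves -b-> u5, -c-> u6
  u3 = 0 | 0 has moves (no moves)
  u4 = b.c.0 | 0 has moves -b-> u7
  u5 = c.0 | a.0 has moves -a-> u7, -c-> u8
  u6 = 0 | b.a.0 has moves -b-> u8
  u7 = c.0 | 0 has moves -c-> u3
  u8 = 0 | a.0 has moves -a-> u3
LTS(Q): 9 reachable states
  v0 = b.(0 | 0) + (0 + 0)\{a,b,c} + b.c.0 | b.a.0 has moves -b-> v1, -b-> v2, -b-> v3
  v1 = 0 | 0 has moves (no moves)
  v2 = b.c.0 | a.0 has moves -a-> v4, -b-> v5
  v3 = c.0 | b.a.0 has moves -b-> v5, -c-> v6
  v4 = b.c.0 | 0 has moves -b-> v7
  v5 = c.0 | a.0 has moves -a-> v7, -c-> v8
  v6 = 0 | b.a.0 has moves -b-> v8
  v7 = c.0 | 0 has moves -c-> v1
  v8 = 0 | a.0 has moves -a-> v1
Run σ = ⟨c⟩ on P: start {u0}
  [1] c ⇒ {u3}
  P completes σ.
Run σ = ⟨c⟩ on Q: start {v0}
  [1] c ⇒ ∅  — Q cannot continue

trace-distinct — witness ⟨c⟩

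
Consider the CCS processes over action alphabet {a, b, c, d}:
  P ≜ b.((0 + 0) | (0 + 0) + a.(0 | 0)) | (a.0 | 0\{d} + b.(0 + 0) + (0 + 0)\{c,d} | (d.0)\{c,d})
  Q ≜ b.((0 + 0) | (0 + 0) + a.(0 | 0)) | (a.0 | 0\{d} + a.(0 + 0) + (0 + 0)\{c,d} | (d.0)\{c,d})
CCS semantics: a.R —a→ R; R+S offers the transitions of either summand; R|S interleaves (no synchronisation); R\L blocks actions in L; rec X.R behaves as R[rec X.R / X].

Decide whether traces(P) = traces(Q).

traces(P) ≠ traces(Q) — witness ⟨bb⟩

LTS(P): 9 reachable states
  m0 = b.((0 + 0) | (0 + 0) + a.(0 | 0)) | (a.0 | 0\{d} + b.(0 + 0) + (0 + 0)\{c,d} | (d.0)\{c,d}) has moves --a--▸ m1, --b--▸ m2, --b--▸ m3
  m1 = b.((0 + 0) | (0 + 0) + a.(0 | 0)) | (0 | 0\{d}) has moves --b--▸ m4
  m2 = ((0 + 0) | (0 + 0) + a.(0 | 0)) | (a.0 | 0\{d} + b.(0 + 0) + (0 + 0)\{c,d} | (d.0)\{c,d}) has moves --a--▸ m4, --a--▸ m5, --b--▸ m6
  m3 = b.((0 + 0) | (0 + 0) + a.(0 | 0)) | (0 + 0) has moves --b--▸ m6
  m4 = ((0 + 0) | (0 + 0) + a.(0 | 0)) | (0 | 0\{d}) has moves --a--▸ m7
  m5 = 0 | 0 | (a.0 | 0\{d} + b.(0 + 0) + (0 + 0)\{c,d} | (d.0)\{c,d}) has moves --a--▸ m7, --b--▸ m8
  m6 = ((0 + 0) | (0 + 0) + a.(0 | 0)) | (0 + 0) has moves --a--▸ m8
  m7 = 0 | 0 | (0 | 0\{d}) has moves ·
  m8 = 0 | 0 | (0 + 0) has moves ·
LTS(Q): 9 reachable states
  n0 = b.((0 + 0) | (0 + 0) + a.(0 | 0)) | (a.0 | 0\{d} + a.(0 + 0) + (0 + 0)\{c,d} | (d.0)\{c,d}) has moves --a--▸ n1, --a--▸ n2, --b--▸ n3
  n1 = b.((0 + 0) | (0 + 0) + a.(0 | 0)) | (0 + 0) has moves --b--▸ n4
  n2 = b.((0 + 0) | (0 + 0) + a.(0 | 0)) | (0 | 0\{d}) has moves --b--▸ n5
  n3 = ((0 + 0) | (0 + 0) + a.(0 | 0)) | (a.0 | 0\{d} + a.(0 + 0) + (0 + 0)\{c,d} | (d.0)\{c,d}) has moves --a--▸ n4, --a--▸ n5, --a--▸ n6
  n4 = ((0 + 0) | (0 + 0) + a.(0 | 0)) | (0 + 0) has moves --a--▸ n7
  n5 = ((0 + 0) | (0 + 0) + a.(0 | 0)) | (0 | 0\{d}) has moves --a--▸ n8
  n6 = 0 | 0 | (a.0 | 0\{d} + a.(0 + 0) + (0 + 0)\{c,d} | (d.0)\{c,d}) has moves --a--▸ n7, --a--▸ n8
  n7 = 0 | 0 | (0 + 0) has moves ·
  n8 = 0 | 0 | (0 | 0\{d}) has moves ·
Run σ = ⟨bb⟩ on P: start {m0}
  after b @ step 1: {m2, m3}
  after b @ step 2: {m6}
  P completes σ.
Run σ = ⟨bb⟩ on Q: start {n0}
  after b @ step 1: {n3}
  after b @ step 2: no successor for Q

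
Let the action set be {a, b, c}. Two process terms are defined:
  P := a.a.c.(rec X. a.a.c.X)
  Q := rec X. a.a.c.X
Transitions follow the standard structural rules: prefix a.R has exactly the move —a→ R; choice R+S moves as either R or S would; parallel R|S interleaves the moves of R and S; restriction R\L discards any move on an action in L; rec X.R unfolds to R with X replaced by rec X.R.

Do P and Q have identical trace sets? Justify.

traces(P) = traces(Q)

Reachable graph of P (4 states):
  p0 = a.a.c.(rec X. a.a.c.X) ⊢ —a→ p1
  p1 = a.c.(rec X. a.a.c.X) ⊢ —a→ p2
  p2 = c.(rec X. a.a.c.X) ⊢ —c→ p3
  p3 = rec X. a.a.c.X ⊢ —a→ p1
Reachable graph of Q (3 states):
  q0 = rec X. a.a.c.X ⊢ —a→ q1
  q1 = a.c.(rec X. a.a.c.X) ⊢ —a→ q2
  q2 = c.(rec X. a.a.c.X) ⊢ —c→ q0
Coarsest stable partition (strong bisimilarity classes):
  B0 = {p0, p3, q0}
  B1 = {p1, q1}
  B2 = {p2, q2}
p0 ∈ B0, q0 ∈ B0 → same block
Bisimilar ⇒ trace-equivalent.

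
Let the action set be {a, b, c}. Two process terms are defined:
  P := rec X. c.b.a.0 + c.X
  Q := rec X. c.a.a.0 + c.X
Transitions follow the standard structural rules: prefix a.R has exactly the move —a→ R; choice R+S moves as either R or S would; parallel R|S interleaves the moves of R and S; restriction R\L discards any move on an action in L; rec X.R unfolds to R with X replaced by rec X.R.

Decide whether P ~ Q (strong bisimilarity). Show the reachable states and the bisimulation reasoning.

NO

LTS(P): 4 reachable states
  s0 = rec X. c.b.a.0 + c.X :: -c-> s0, -c-> s1
  s1 = b.a.0 :: -b-> s2
  s2 = a.0 :: -a-> s3
  s3 = 0 :: stopped
LTS(Q): 4 reachable states
  t0 = rec X. c.a.a.0 + c.X :: -c-> t0, -c-> t1
  t1 = a.a.0 :: -a-> t2
  t2 = a.0 :: -a-> t3
  t3 = 0 :: stopped
Bisimilarity quotient blocks:
  B0 = {s0}
  B1 = {s1}
  B2 = {s2, t2}
  B3 = {s3, t3}
  B4 = {t0}
  B5 = {t1}
s0 ∈ B0, t0 ∈ B4 → different blocks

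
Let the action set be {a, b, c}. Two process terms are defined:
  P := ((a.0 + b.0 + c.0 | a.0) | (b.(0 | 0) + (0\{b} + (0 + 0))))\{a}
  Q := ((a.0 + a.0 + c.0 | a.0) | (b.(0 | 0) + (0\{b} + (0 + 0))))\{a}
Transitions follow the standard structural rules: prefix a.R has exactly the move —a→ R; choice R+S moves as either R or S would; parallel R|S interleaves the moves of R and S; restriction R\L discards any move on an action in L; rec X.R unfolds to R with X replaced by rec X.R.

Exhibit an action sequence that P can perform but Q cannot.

P's transition system — 6 states:
  p0 = ((a.0 + b.0 + c.0 | a.0) | (b.(0 | 0) + (0\{b} + (0 + 0))))\{a} → ··b··> p1, ··b··> p2, ··c··> p3
  p1 = ((a.0 + b.0 + c.0 | a.0) | (0 | 0))\{a} → ··b··> p4, ··c··> p5
  p2 = (0 | (b.(0 | 0) + (0\{b} + (0 + 0))))\{a} → ··b··> p4
  p3 = (0 | a.0 | (b.(0 | 0) + (0\{b} + (0 + 0))))\{a} → ··b··> p5
  p4 = (0 | (0 | 0))\{a} → ∅
  p5 = (0 | a.0 | (0 | 0))\{a} → ∅
Q's transition system — 4 states:
  q0 = ((a.0 + a.0 + c.0 | a.0) | (b.(0 | 0) + (0\{b} + (0 + 0))))\{a} → ··b··> q1, ··c··> q2
  q1 = ((a.0 + a.0 + c.0 | a.0) | (0 | 0))\{a} → ··c··> q3
  q2 = (0 | a.0 | (b.(0 | 0) + (0\{b} + (0 + 0))))\{a} → ··b··> q3
  q3 = (0 | a.0 | (0 | 0))\{a} → ∅
Run σ = ⟨bb⟩ on P: start {p0}
  [1] b ⇒ {p1, p2}
  [2] b ⇒ {p4}
  P completes σ.
Run σ = ⟨bb⟩ on Q: start {q0}
  [1] b ⇒ {q1}
  [2] b ⇒ ∅ (Q stuck)

bb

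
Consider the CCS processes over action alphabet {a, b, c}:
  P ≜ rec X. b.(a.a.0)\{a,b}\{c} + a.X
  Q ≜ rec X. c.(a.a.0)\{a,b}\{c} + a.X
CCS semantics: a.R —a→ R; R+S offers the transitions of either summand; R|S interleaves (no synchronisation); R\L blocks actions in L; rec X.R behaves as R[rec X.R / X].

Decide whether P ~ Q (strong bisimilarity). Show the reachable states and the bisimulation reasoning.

P's transition system — 2 states:
  s0 = rec X. b.(a.a.0)\{a,b}\{c} + a.X has moves --a--▸ s0, --b--▸ s1
  s1 = (a.a.0)\{a,b}\{c} has moves stopped
Q's transition system — 2 states:
  t0 = rec X. c.(a.a.0)\{a,b}\{c} + a.X has moves --a--▸ t0, --c--▸ t1
  t1 = (a.a.0)\{a,b}\{c} has moves stopped
Bisimilarity quotient blocks:
  B0 = {s0}
  B1 = {s1, t1}
  B2 = {t0}
s0 ∈ B0, t0 ∈ B2 → different blocks

NO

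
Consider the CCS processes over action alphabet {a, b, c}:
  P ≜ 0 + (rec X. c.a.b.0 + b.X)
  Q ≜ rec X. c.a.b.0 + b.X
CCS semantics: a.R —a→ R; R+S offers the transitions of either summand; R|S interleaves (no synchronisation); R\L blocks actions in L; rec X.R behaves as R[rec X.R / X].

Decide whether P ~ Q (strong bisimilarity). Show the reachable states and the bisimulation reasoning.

LTS(P): 5 reachable states
  m0 = 0 + (rec X. c.a.b.0 + b.X) ⊢ ··b··> m1, ··c··> m2
  m1 = rec X. c.a.b.0 + b.X ⊢ ··b··> m1, ··c··> m2
  m2 = a.b.0 ⊢ ··a··> m3
  m3 = b.0 ⊢ ··b··> m4
  m4 = 0 ⊢ ·
LTS(Q): 4 reachable states
  n0 = rec X. c.a.b.0 + b.X ⊢ ··b··> n0, ··c··> n1
  n1 = a.b.0 ⊢ ··a··> n2
  n2 = b.0 ⊢ ··b··> n3
  n3 = 0 ⊢ ·
Partition-refinement fixed point:
  B0 = {m0, m1, n0}
  B1 = {m2, n1}
  B2 = {m3, n2}
  B3 = {m4, n3}
m0 ∈ B0, n0 ∈ B0 → same block

YES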